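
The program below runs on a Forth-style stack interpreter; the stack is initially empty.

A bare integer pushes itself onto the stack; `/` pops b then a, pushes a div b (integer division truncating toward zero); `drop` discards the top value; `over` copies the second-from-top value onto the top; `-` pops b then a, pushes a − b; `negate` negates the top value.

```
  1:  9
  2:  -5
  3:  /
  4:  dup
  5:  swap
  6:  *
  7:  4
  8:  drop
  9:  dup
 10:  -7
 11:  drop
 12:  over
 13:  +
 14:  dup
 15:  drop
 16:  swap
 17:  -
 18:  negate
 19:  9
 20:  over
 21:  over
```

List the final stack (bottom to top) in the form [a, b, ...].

[-1, 9, -1, 9]

9       [9]
-5      [9, -5]
/       [-1]
dup     [-1, -1]
swap    [-1, -1]
*       [1]
4       [1, 4]
drop    [1]
dup     [1, 1]
-7      [1, 1, -7]
drop    [1, 1]
over    [1, 1, 1]
+       [1, 2]
dup     [1, 2, 2]
drop    [1, 2]
swap    [2, 1]
-       [1]
negate  [-1]
9       [-1, 9]
over    [-1, 9, -1]
over    [-1, 9, -1, 9]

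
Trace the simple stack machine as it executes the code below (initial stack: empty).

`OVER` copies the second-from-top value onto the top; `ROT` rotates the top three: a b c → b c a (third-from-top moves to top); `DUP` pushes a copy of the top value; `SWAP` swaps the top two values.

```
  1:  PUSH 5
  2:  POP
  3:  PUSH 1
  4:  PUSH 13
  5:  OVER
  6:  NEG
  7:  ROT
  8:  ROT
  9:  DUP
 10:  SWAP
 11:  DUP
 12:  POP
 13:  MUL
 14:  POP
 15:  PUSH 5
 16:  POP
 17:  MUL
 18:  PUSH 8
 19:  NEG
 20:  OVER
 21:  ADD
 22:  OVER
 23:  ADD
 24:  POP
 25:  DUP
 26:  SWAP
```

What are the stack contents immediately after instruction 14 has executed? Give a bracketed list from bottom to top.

[-1, 1]

PUSH 5  -> [5]
POP     -> []
PUSH 1  -> [1]
PUSH 13 -> [1, 13]
OVER    -> [1, 13, 1]
NEG     -> [1, 13, -1]
ROT     -> [13, -1, 1]
ROT     -> [-1, 1, 13]
DUP     -> [-1, 1, 13, 13]
SWAP    -> [-1, 1, 13, 13]
DUP     -> [-1, 1, 13, 13, 13]
POP     -> [-1, 1, 13, 13]
MUL     -> [-1, 1, 169]
POP     -> [-1, 1]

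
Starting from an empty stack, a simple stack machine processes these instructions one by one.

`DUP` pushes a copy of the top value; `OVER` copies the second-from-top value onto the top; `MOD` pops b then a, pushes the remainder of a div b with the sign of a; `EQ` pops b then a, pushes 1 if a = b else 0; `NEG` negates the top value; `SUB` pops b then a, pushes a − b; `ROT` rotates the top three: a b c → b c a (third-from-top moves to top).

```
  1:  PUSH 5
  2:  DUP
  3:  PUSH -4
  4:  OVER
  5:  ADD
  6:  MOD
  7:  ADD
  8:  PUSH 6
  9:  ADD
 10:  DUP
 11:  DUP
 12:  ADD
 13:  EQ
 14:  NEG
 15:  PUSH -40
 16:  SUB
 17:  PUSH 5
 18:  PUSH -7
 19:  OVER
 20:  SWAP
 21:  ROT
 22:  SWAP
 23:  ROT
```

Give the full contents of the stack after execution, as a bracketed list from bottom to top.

[40, 5, -7, 5]

PUSH 5   -> [5]
DUP      -> [5, 5]
PUSH -4  -> [5, 5, -4]
OVER     -> [5, 5, -4, 5]
ADD      -> [5, 5, 1]
MOD      -> [5, 0]
ADD      -> [5]
PUSH 6   -> [5, 6]
ADD      -> [11]
DUP      -> [11, 11]
DUP      -> [11, 11, 11]
ADD      -> [11, 22]
EQ       -> [0]
NEG      -> [0]
PUSH -40 -> [0, -40]
SUB      -> [40]
PUSH 5   -> [40, 5]
PUSH -7  -> [40, 5, -7]
OVER     -> [40, 5, -7, 5]
SWAP     -> [40, 5, 5, -7]
ROT      -> [40, 5, -7, 5]
SWAP     -> [40, 5, 5, -7]
ROT      -> [40, 5, -7, 5]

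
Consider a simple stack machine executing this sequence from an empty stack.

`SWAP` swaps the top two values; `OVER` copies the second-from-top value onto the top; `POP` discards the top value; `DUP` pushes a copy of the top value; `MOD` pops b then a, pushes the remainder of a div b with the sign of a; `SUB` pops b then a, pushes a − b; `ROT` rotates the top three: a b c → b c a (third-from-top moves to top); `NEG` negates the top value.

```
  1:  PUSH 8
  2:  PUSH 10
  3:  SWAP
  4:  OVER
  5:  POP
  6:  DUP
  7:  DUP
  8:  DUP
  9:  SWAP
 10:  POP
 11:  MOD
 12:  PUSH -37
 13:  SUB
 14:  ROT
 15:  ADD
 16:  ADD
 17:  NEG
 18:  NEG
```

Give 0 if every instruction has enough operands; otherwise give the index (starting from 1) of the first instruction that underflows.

0

PUSH 8   : 8
PUSH 10  : 8 10
SWAP     : 10 8
OVER     : 10 8 10
POP      : 10 8
DUP      : 10 8 8
DUP      : 10 8 8 8
DUP      : 10 8 8 8 8
SWAP     : 10 8 8 8 8
POP      : 10 8 8 8
MOD      : 10 8 0
PUSH -37 : 10 8 0 -37
SUB      : 10 8 37
ROT      : 8 37 10
ADD      : 8 47
ADD      : 55
NEG      : -55
NEG      : 55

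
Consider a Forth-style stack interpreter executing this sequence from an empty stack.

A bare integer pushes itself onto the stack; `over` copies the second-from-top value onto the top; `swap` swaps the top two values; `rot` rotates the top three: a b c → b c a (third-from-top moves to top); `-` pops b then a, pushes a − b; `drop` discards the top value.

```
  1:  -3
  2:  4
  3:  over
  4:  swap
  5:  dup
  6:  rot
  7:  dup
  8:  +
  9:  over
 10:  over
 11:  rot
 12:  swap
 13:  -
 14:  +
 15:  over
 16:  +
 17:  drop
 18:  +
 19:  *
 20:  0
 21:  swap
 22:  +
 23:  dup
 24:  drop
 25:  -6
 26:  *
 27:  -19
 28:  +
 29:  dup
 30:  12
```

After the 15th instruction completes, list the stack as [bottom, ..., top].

-3   -> [-3]
4    -> [-3, 4]
over -> [-3, 4, -3]
swap -> [-3, -3, 4]
dup  -> [-3, -3, 4, 4]
rot  -> [-3, 4, 4, -3]
dup  -> [-3, 4, 4, -3, -3]
+    -> [-3, 4, 4, -6]
over -> [-3, 4, 4, -6, 4]
over -> [-3, 4, 4, -6, 4, -6]
rot  -> [-3, 4, 4, 4, -6, -6]
swap -> [-3, 4, 4, 4, -6, -6]
-    -> [-3, 4, 4, 4, 0]
+    -> [-3, 4, 4, 4]
over -> [-3, 4, 4, 4, 4]

[-3, 4, 4, 4, 4]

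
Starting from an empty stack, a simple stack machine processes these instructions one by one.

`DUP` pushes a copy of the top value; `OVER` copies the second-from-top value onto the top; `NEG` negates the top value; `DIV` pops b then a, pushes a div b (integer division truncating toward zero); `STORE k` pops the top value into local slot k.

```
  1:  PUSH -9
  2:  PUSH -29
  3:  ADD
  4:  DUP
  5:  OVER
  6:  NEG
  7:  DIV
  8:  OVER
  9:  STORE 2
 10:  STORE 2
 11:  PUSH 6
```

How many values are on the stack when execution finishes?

2

PUSH -9  → [-9]
PUSH -29 → [-9, -29]
ADD      → [-38]
DUP      → [-38, -38]
OVER     → [-38, -38, -38]
NEG      → [-38, -38, 38]
DIV      → [-38, -1]
OVER     → [-38, -1, -38]
STORE 2  → [-38, -1]
STORE 2  → [-38]
PUSH 6   → [-38, 6]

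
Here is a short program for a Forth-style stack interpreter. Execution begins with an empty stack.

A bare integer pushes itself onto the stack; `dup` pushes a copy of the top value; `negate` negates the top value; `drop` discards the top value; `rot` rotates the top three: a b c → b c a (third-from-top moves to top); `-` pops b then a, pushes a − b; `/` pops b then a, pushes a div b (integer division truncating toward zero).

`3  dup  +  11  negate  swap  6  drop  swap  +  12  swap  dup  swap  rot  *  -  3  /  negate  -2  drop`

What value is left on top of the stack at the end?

-18

3      → 3
dup    → 3 3
+      → 6
11     → 6 11
negate → 6 -11
swap   → -11 6
6      → -11 6 6
drop   → -11 6
swap   → 6 -11
+      → -5
12     → -5 12
swap   → 12 -5
dup    → 12 -5 -5
swap   → 12 -5 -5
rot    → -5 -5 12
*      → -5 -60
-      → 55
3      → 55 3
/      → 18
negate → -18
-2     → -18 -2
drop   → -18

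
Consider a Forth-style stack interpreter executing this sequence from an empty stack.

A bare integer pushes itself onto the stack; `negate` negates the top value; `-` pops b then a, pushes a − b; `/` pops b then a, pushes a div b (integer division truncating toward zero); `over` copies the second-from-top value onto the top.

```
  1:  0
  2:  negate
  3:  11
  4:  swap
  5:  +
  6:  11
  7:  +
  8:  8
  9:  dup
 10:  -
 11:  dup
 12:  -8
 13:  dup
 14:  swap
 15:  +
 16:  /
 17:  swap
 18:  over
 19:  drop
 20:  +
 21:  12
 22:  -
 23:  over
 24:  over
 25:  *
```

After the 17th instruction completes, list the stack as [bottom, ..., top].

0      : [0]
negate : [0]
11     : [0, 11]
swap   : [11, 0]
+      : [11]
11     : [11, 11]
+      : [22]
8      : [22, 8]
dup    : [22, 8, 8]
-      : [22, 0]
dup    : [22, 0, 0]
-8     : [22, 0, 0, -8]
dup    : [22, 0, 0, -8, -8]
swap   : [22, 0, 0, -8, -8]
+      : [22, 0, 0, -16]
/      : [22, 0, 0]
swap   : [22, 0, 0]

[22, 0, 0]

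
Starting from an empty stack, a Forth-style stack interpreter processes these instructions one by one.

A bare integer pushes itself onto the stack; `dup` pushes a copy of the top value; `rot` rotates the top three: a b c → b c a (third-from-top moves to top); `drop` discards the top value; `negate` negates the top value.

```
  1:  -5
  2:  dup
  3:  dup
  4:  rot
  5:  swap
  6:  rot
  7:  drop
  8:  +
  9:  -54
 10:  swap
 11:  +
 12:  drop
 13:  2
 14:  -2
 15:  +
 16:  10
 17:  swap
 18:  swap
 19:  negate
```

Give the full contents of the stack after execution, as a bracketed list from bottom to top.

[0, -10]

-5      -5
dup     -5 -5
dup     -5 -5 -5
rot     -5 -5 -5
swap    -5 -5 -5
rot     -5 -5 -5
drop    -5 -5
+       -10
-54     -10 -54
swap    -54 -10
+       -64
drop    (empty)
2       2
-2      2 -2
+       0
10      0 10
swap    10 0
swap    0 10
negate  0 -10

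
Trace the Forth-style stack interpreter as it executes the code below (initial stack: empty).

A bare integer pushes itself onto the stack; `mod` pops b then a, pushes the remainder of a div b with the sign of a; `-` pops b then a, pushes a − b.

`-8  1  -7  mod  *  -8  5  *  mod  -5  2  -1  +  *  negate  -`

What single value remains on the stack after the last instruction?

-8     → -8
1      → -8 1
-7     → -8 1 -7
mod    → -8 1
*      → -8
-8     → -8 -8
5      → -8 -8 5
*      → -8 -40
mod    → -8
-5     → -8 -5
2      → -8 -5 2
-1     → -8 -5 2 -1
+      → -8 -5 1
*      → -8 -5
negate → -8 5
-      → -13

-13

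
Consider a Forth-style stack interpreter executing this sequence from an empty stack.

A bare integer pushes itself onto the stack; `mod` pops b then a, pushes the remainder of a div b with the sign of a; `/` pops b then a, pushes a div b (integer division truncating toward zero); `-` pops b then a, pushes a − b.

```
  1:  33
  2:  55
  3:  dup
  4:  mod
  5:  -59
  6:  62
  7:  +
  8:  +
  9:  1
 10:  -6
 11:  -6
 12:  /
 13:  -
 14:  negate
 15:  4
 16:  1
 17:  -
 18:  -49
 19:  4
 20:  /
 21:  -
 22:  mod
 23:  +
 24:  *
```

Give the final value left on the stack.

99

33     : [33]
55     : [33, 55]
dup    : [33, 55, 55]
mod    : [33, 0]
-59    : [33, 0, -59]
62     : [33, 0, -59, 62]
+      : [33, 0, 3]
+      : [33, 3]
1      : [33, 3, 1]
-6     : [33, 3, 1, -6]
-6     : [33, 3, 1, -6, -6]
/      : [33, 3, 1, 1]
-      : [33, 3, 0]
negate : [33, 3, 0]
4      : [33, 3, 0, 4]
1      : [33, 3, 0, 4, 1]
-      : [33, 3, 0, 3]
-49    : [33, 3, 0, 3, -49]
4      : [33, 3, 0, 3, -49, 4]
/      : [33, 3, 0, 3, -12]
-      : [33, 3, 0, 15]
mod    : [33, 3, 0]
+      : [33, 3]
*      : [99]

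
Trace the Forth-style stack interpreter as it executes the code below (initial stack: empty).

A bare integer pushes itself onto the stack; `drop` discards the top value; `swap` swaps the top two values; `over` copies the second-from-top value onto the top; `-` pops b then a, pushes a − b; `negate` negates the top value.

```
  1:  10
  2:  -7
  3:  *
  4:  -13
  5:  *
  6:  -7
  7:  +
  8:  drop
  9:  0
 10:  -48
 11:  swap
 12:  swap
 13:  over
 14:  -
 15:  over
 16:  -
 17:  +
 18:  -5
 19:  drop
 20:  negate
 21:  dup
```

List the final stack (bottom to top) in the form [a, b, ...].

[48, 48]

10     -> 10
-7     -> 10 -7
*      -> -70
-13    -> -70 -13
*      -> 910
-7     -> 910 -7
+      -> 903
drop   -> (empty)
0      -> 0
-48    -> 0 -48
swap   -> -48 0
swap   -> 0 -48
over   -> 0 -48 0
-      -> 0 -48
over   -> 0 -48 0
-      -> 0 -48
+      -> -48
-5     -> -48 -5
drop   -> -48
negate -> 48
dup    -> 48 48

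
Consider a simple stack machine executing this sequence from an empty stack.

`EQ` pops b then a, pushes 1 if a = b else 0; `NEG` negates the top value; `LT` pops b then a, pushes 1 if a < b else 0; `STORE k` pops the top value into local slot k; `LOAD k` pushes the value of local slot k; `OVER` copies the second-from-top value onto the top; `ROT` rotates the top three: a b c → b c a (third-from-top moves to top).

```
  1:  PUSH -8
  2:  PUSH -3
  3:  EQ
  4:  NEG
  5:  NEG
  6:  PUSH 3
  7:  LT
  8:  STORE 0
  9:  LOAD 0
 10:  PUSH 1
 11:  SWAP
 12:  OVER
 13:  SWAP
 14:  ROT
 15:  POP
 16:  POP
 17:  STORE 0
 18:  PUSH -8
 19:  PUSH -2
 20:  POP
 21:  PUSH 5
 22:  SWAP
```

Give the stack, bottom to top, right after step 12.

[1, 1, 1]

PUSH -8 -> -8
PUSH -3 -> -8 -3
EQ      -> 0
NEG     -> 0
NEG     -> 0
PUSH 3  -> 0 3
LT      -> 1
STORE 0 -> (empty)
LOAD 0  -> 1
PUSH 1  -> 1 1
SWAP    -> 1 1
OVER    -> 1 1 1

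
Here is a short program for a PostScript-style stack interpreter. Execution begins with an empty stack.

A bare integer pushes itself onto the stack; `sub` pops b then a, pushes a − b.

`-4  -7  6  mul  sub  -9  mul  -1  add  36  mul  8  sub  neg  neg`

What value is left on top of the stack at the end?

-4  : -4
-7  : -4 -7
6   : -4 -7 6
mul : -4 -42
sub : 38
-9  : 38 -9
mul : -342
-1  : -342 -1
add : -343
36  : -343 36
mul : -12348
8   : -12348 8
sub : -12356
neg : 12356
neg : -12356

-12356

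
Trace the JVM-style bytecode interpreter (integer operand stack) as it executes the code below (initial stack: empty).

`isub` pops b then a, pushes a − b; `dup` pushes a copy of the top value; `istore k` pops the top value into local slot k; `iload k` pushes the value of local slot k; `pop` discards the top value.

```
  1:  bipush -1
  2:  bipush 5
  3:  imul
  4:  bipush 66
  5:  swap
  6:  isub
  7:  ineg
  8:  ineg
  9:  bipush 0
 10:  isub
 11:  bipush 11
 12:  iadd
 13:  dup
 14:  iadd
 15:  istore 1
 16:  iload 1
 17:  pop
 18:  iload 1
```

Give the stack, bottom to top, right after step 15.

bipush -1  [-1]
bipush 5   [-1, 5]
imul       [-5]
bipush 66  [-5, 66]
swap       [66, -5]
isub       [71]
ineg       [-71]
ineg       [71]
bipush 0   [71, 0]
isub       [71]
bipush 11  [71, 11]
iadd       [82]
dup        [82, 82]
iadd       [164]
istore 1   []

[]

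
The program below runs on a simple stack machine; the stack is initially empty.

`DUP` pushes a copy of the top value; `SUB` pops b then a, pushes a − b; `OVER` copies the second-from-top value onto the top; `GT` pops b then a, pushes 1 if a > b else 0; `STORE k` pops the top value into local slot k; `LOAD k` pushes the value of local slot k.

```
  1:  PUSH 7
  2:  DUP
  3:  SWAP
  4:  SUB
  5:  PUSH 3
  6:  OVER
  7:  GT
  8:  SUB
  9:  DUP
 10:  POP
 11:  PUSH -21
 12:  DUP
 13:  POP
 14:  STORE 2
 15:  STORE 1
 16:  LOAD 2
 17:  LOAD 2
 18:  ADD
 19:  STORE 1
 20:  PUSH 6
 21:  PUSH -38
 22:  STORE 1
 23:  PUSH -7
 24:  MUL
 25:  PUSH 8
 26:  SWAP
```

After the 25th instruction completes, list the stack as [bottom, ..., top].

PUSH 7   → 7
DUP      → 7 7
SWAP     → 7 7
SUB      → 0
PUSH 3   → 0 3
OVER     → 0 3 0
GT       → 0 1
SUB      → -1
DUP      → -1 -1
POP      → -1
PUSH -21 → -1 -21
DUP      → -1 -21 -21
POP      → -1 -21
STORE 2  → -1
STORE 1  → (empty)
LOAD 2   → -21
LOAD 2   → -21 -21
ADD      → -42
STORE 1  → (empty)
PUSH 6   → 6
PUSH -38 → 6 -38
STORE 1  → 6
PUSH -7  → 6 -7
MUL      → -42
PUSH 8   → -42 8

[-42, 8]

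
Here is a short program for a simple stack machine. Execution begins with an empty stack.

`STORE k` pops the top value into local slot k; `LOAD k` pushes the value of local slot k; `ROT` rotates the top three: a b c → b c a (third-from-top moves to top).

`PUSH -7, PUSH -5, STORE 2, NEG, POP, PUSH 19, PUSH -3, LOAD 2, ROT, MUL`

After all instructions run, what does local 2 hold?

PUSH -7  -7
PUSH -5  -7 -5
STORE 2  -7
NEG      7
POP      (empty)
PUSH 19  19
PUSH -3  19 -3
LOAD 2   19 -3 -5
ROT      -3 -5 19
MUL      -3 -95

-5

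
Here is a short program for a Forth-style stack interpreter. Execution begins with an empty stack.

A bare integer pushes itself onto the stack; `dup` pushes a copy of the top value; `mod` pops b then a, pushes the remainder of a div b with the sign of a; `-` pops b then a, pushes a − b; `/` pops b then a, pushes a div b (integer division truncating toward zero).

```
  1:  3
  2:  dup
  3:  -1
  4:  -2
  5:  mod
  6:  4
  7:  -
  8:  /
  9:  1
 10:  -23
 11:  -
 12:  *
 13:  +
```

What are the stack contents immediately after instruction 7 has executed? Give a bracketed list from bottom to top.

[3, 3, -5]

3   -> [3]
dup -> [3, 3]
-1  -> [3, 3, -1]
-2  -> [3, 3, -1, -2]
mod -> [3, 3, -1]
4   -> [3, 3, -1, 4]
-   -> [3, 3, -5]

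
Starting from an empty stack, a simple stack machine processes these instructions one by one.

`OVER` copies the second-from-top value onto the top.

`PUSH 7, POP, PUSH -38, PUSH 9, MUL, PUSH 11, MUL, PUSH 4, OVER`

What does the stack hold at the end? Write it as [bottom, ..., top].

[-3762, 4, -3762]

PUSH 7   : [7]
POP      : []
PUSH -38 : [-38]
PUSH 9   : [-38, 9]
MUL      : [-342]
PUSH 11  : [-342, 11]
MUL      : [-3762]
PUSH 4   : [-3762, 4]
OVER     : [-3762, 4, -3762]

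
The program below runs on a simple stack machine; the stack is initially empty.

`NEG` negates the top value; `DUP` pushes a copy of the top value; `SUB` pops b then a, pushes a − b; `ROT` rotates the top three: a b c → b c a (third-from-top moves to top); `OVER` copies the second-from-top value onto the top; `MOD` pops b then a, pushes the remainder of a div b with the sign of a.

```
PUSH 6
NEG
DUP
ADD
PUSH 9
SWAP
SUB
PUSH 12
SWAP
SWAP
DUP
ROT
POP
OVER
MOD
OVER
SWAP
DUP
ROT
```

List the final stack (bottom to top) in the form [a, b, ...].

PUSH 6  -> [6]
NEG     -> [-6]
DUP     -> [-6, -6]
ADD     -> [-12]
PUSH 9  -> [-12, 9]
SWAP    -> [9, -12]
SUB     -> [21]
PUSH 12 -> [21, 12]
SWAP    -> [12, 21]
SWAP    -> [21, 12]
DUP     -> [21, 12, 12]
ROT     -> [12, 12, 21]
POP     -> [12, 12]
OVER    -> [12, 12, 12]
MOD     -> [12, 0]
OVER    -> [12, 0, 12]
SWAP    -> [12, 12, 0]
DUP     -> [12, 12, 0, 0]
ROT     -> [12, 0, 0, 12]

[12, 0, 0, 12]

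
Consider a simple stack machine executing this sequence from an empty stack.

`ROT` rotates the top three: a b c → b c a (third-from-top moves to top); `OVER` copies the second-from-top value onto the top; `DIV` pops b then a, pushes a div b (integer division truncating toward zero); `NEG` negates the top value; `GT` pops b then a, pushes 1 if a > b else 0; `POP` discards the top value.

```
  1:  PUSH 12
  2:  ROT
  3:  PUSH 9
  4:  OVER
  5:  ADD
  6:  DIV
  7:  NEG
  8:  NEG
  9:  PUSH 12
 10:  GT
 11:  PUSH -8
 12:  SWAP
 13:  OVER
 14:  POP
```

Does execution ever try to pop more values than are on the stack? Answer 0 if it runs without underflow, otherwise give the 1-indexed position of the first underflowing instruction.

PUSH 12  [12]
ROT  — needs 3 operands, stack has 1 → underflow

2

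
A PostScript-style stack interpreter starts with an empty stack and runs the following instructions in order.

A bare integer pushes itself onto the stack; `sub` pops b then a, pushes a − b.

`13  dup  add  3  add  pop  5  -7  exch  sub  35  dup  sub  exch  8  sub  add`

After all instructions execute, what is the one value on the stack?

13   : [13]
dup  : [13, 13]
add  : [26]
3    : [26, 3]
add  : [29]
pop  : []
5    : [5]
-7   : [5, -7]
exch : [-7, 5]
sub  : [-12]
35   : [-12, 35]
dup  : [-12, 35, 35]
sub  : [-12, 0]
exch : [0, -12]
8    : [0, -12, 8]
sub  : [0, -20]
add  : [-20]

-20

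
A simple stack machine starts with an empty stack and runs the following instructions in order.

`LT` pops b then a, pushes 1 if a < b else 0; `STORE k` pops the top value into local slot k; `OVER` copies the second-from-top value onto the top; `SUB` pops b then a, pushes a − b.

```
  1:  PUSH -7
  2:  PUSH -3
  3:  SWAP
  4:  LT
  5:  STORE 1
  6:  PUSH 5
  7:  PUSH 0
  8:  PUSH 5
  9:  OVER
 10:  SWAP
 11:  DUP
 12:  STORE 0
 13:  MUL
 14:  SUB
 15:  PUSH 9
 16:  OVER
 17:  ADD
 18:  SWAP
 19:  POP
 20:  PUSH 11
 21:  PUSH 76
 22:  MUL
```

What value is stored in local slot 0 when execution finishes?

5

PUSH -7  -7
PUSH -3  -7 -3
SWAP     -3 -7
LT       0
STORE 1  (empty)
PUSH 5   5
PUSH 0   5 0
PUSH 5   5 0 5
OVER     5 0 5 0
SWAP     5 0 0 5
DUP      5 0 0 5 5
STORE 0  5 0 0 5
MUL      5 0 0
SUB      5 0
PUSH 9   5 0 9
OVER     5 0 9 0
ADD      5 0 9
SWAP     5 9 0
POP      5 9
PUSH 11  5 9 11
PUSH 76  5 9 11 76
MUL      5 9 836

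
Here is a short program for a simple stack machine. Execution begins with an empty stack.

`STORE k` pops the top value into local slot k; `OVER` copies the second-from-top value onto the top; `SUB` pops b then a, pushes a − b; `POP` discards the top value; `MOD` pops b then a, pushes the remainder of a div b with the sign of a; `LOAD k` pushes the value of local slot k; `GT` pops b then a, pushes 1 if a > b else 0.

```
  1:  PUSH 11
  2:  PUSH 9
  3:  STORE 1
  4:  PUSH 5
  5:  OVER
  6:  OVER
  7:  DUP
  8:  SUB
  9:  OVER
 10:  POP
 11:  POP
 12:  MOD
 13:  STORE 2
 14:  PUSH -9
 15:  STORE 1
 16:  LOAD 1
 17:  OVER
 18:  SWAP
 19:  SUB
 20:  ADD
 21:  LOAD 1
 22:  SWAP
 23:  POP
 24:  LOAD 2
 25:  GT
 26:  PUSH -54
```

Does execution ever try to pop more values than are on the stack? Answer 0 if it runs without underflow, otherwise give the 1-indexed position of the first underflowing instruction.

PUSH 11   [11]
PUSH 9    [11, 9]
STORE 1   [11]
PUSH 5    [11, 5]
OVER      [11, 5, 11]
OVER      [11, 5, 11, 5]
DUP       [11, 5, 11, 5, 5]
SUB       [11, 5, 11, 0]
OVER      [11, 5, 11, 0, 11]
POP       [11, 5, 11, 0]
POP       [11, 5, 11]
MOD       [11, 5]
STORE 2   [11]
PUSH -9   [11, -9]
STORE 1   [11]
LOAD 1    [11, -9]
OVER      [11, -9, 11]
SWAP      [11, 11, -9]
SUB       [11, 20]
ADD       [31]
LOAD 1    [31, -9]
SWAP      [-9, 31]
POP       [-9]
LOAD 2    [-9, 5]
GT        [0]
PUSH -54  [0, -54]

0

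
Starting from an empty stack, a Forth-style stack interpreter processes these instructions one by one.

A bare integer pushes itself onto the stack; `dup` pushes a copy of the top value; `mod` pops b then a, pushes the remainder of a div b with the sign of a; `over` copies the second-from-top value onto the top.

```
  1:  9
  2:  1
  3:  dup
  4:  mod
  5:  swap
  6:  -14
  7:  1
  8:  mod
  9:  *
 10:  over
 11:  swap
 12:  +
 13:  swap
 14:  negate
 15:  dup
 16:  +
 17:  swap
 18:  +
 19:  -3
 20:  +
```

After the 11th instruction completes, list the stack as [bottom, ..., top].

9    -> [9]
1    -> [9, 1]
dup  -> [9, 1, 1]
mod  -> [9, 0]
swap -> [0, 9]
-14  -> [0, 9, -14]
1    -> [0, 9, -14, 1]
mod  -> [0, 9, 0]
*    -> [0, 0]
over -> [0, 0, 0]
swap -> [0, 0, 0]

[0, 0, 0]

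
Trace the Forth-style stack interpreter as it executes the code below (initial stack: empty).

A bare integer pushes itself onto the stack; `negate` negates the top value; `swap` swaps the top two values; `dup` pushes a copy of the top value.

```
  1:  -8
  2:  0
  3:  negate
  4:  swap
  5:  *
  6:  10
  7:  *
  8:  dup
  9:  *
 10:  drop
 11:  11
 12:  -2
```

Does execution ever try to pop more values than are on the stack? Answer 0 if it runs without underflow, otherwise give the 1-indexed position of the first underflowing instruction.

-8     → [-8]
0      → [-8, 0]
negate → [-8, 0]
swap   → [0, -8]
*      → [0]
10     → [0, 10]
*      → [0]
dup    → [0, 0]
*      → [0]
drop   → []
11     → [11]
-2     → [11, -2]

0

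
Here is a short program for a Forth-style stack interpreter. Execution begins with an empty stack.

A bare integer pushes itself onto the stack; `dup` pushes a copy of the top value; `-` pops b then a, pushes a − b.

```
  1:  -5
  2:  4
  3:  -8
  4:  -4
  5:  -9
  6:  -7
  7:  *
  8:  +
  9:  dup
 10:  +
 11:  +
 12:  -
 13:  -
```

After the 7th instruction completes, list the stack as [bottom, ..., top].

[-5, 4, -8, -4, 63]

-5 : [-5]
4  : [-5, 4]
-8 : [-5, 4, -8]
-4 : [-5, 4, -8, -4]
-9 : [-5, 4, -8, -4, -9]
-7 : [-5, 4, -8, -4, -9, -7]
*  : [-5, 4, -8, -4, 63]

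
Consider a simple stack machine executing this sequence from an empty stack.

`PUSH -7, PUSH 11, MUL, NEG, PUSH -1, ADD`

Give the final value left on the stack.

76

PUSH -7 : [-7]
PUSH 11 : [-7, 11]
MUL     : [-77]
NEG     : [77]
PUSH -1 : [77, -1]
ADD     : [76]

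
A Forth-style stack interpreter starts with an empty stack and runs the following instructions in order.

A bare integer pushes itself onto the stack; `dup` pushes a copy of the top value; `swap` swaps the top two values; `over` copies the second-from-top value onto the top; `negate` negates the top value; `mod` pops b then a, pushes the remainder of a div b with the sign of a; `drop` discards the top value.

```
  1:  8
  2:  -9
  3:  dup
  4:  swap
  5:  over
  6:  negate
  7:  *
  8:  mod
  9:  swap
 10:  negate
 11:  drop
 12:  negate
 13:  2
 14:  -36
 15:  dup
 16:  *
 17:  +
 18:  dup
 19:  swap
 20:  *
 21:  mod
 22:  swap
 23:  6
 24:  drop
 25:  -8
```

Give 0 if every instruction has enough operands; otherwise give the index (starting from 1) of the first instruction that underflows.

22

8      -> 8
-9     -> 8 -9
dup    -> 8 -9 -9
swap   -> 8 -9 -9
over   -> 8 -9 -9 -9
negate -> 8 -9 -9 9
*      -> 8 -9 -81
mod    -> 8 -9
swap   -> -9 8
negate -> -9 -8
drop   -> -9
negate -> 9
2      -> 9 2
-36    -> 9 2 -36
dup    -> 9 2 -36 -36
*      -> 9 2 1296
+      -> 9 1298
dup    -> 9 1298 1298
swap   -> 9 1298 1298
*      -> 9 1684804
mod    -> 9
swap  — needs 2 operands, stack has 1 → underflow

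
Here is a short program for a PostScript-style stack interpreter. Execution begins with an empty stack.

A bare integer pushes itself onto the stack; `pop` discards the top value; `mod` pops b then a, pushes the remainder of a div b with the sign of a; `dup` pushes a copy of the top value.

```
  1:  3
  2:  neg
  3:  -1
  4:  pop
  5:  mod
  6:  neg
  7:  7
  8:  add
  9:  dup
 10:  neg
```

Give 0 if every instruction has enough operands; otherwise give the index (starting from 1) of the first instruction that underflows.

3   : 3
neg : -3
-1  : -3 -1
pop : -3
mod  — needs 2 operands, stack has 1 → underflow

5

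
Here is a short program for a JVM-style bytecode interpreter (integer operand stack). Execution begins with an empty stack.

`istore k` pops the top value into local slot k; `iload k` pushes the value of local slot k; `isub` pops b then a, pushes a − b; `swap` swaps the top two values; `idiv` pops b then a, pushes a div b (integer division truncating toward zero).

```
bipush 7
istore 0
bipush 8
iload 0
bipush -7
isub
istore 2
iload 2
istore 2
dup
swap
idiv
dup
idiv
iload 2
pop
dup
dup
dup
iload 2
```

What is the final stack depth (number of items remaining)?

5

bipush 7  → [7]
istore 0  → []
bipush 8  → [8]
iload 0   → [8, 7]
bipush -7 → [8, 7, -7]
isub      → [8, 14]
istore 2  → [8]
iload 2   → [8, 14]
istore 2  → [8]
dup       → [8, 8]
swap      → [8, 8]
idiv      → [1]
dup       → [1, 1]
idiv      → [1]
iload 2   → [1, 14]
pop       → [1]
dup       → [1, 1]
dup       → [1, 1, 1]
dup       → [1, 1, 1, 1]
iload 2   → [1, 1, 1, 1, 14]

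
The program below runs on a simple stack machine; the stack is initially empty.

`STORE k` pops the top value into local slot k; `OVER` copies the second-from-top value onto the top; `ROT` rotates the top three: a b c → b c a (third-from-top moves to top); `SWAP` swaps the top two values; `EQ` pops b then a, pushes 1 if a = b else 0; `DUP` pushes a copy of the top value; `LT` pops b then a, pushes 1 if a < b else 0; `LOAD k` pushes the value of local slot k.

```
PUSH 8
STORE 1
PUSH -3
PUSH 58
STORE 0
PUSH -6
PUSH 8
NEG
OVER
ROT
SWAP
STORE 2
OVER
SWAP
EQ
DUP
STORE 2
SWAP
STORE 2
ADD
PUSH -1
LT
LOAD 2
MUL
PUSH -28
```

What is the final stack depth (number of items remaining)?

2

PUSH 8   → 8
STORE 1  → (empty)
PUSH -3  → -3
PUSH 58  → -3 58
STORE 0  → -3
PUSH -6  → -3 -6
PUSH 8   → -3 -6 8
NEG      → -3 -6 -8
OVER     → -3 -6 -8 -6
ROT      → -3 -8 -6 -6
SWAP     → -3 -8 -6 -6
STORE 2  → -3 -8 -6
OVER     → -3 -8 -6 -8
SWAP     → -3 -8 -8 -6
EQ       → -3 -8 0
DUP      → -3 -8 0 0
STORE 2  → -3 -8 0
SWAP     → -3 0 -8
STORE 2  → -3 0
ADD      → -3
PUSH -1  → -3 -1
LT       → 1
LOAD 2   → 1 -8
MUL      → -8
PUSH -28 → -8 -28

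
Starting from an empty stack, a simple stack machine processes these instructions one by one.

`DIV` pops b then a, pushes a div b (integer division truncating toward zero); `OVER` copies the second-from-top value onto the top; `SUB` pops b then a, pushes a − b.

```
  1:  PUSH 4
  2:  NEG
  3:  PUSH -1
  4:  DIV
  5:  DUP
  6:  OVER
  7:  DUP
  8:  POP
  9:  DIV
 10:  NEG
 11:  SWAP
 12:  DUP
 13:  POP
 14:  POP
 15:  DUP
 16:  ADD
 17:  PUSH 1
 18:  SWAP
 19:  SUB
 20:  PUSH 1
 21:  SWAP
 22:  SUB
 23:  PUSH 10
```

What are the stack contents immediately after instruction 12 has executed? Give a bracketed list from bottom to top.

PUSH 4  -> [4]
NEG     -> [-4]
PUSH -1 -> [-4, -1]
DIV     -> [4]
DUP     -> [4, 4]
OVER    -> [4, 4, 4]
DUP     -> [4, 4, 4, 4]
POP     -> [4, 4, 4]
DIV     -> [4, 1]
NEG     -> [4, -1]
SWAP    -> [-1, 4]
DUP     -> [-1, 4, 4]

[-1, 4, 4]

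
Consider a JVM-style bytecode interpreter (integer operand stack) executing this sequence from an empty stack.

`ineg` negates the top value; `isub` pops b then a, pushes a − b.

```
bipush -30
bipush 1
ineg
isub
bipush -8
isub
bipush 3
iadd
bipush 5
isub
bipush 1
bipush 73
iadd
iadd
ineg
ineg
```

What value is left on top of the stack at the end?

bipush -30 : [-30]
bipush 1   : [-30, 1]
ineg       : [-30, -1]
isub       : [-29]
bipush -8  : [-29, -8]
isub       : [-21]
bipush 3   : [-21, 3]
iadd       : [-18]
bipush 5   : [-18, 5]
isub       : [-23]
bipush 1   : [-23, 1]
bipush 73  : [-23, 1, 73]
iadd       : [-23, 74]
iadd       : [51]
ineg       : [-51]
ineg       : [51]

51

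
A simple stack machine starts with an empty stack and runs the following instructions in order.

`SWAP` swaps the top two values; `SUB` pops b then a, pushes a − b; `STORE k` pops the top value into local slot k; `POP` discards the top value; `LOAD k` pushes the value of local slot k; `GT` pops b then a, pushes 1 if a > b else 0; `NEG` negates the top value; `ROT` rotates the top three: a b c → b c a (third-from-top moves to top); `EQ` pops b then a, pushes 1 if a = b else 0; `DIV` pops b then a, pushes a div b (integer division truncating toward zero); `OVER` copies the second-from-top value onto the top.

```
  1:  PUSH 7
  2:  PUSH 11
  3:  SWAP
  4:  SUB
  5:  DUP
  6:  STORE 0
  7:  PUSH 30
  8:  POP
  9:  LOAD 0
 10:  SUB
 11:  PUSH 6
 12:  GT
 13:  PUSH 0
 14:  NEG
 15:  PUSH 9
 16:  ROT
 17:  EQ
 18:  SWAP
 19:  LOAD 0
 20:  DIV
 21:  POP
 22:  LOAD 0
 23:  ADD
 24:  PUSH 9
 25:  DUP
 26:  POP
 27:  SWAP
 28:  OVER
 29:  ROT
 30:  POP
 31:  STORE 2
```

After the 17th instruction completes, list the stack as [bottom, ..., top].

PUSH 7  -> 7
PUSH 11 -> 7 11
SWAP    -> 11 7
SUB     -> 4
DUP     -> 4 4
STORE 0 -> 4
PUSH 30 -> 4 30
POP     -> 4
LOAD 0  -> 4 4
SUB     -> 0
PUSH 6  -> 0 6
GT      -> 0
PUSH 0  -> 0 0
NEG     -> 0 0
PUSH 9  -> 0 0 9
ROT     -> 0 9 0
EQ      -> 0 0

[0, 0]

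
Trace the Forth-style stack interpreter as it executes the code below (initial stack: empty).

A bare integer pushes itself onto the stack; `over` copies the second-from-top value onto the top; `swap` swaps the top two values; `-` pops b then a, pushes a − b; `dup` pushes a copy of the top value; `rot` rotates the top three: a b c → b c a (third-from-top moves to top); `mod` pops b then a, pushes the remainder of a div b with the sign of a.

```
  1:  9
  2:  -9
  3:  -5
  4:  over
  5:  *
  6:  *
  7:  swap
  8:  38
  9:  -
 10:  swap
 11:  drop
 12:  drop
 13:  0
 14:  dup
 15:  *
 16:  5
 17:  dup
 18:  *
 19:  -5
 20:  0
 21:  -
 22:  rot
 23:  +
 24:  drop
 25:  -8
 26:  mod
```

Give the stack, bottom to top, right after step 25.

[25, -8]

9    -> [9]
-9   -> [9, -9]
-5   -> [9, -9, -5]
over -> [9, -9, -5, -9]
*    -> [9, -9, 45]
*    -> [9, -405]
swap -> [-405, 9]
38   -> [-405, 9, 38]
-    -> [-405, -29]
swap -> [-29, -405]
drop -> [-29]
drop -> []
0    -> [0]
dup  -> [0, 0]
*    -> [0]
5    -> [0, 5]
dup  -> [0, 5, 5]
*    -> [0, 25]
-5   -> [0, 25, -5]
0    -> [0, 25, -5, 0]
-    -> [0, 25, -5]
rot  -> [25, -5, 0]
+    -> [25, -5]
drop -> [25]
-8   -> [25, -8]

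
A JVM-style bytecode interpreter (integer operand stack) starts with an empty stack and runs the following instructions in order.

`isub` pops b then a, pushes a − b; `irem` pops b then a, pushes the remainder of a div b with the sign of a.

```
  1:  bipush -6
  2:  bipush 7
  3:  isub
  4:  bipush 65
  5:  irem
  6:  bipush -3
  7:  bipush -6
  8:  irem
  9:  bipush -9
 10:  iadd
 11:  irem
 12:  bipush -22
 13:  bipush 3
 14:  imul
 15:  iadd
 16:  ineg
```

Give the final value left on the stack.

67

bipush -6   [-6]
bipush 7    [-6, 7]
isub        [-13]
bipush 65   [-13, 65]
irem        [-13]
bipush -3   [-13, -3]
bipush -6   [-13, -3, -6]
irem        [-13, -3]
bipush -9   [-13, -3, -9]
iadd        [-13, -12]
irem        [-1]
bipush -22  [-1, -22]
bipush 3    [-1, -22, 3]
imul        [-1, -66]
iadd        [-67]
ineg        [67]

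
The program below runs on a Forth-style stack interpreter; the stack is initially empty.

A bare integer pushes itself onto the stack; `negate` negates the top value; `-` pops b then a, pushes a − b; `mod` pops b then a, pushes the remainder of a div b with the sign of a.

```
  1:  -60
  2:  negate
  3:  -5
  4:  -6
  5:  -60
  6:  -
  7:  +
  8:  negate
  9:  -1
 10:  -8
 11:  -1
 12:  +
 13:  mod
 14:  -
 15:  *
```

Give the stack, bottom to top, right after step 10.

-60    → -60
negate → 60
-5     → 60 -5
-6     → 60 -5 -6
-60    → 60 -5 -6 -60
-      → 60 -5 54
+      → 60 49
negate → 60 -49
-1     → 60 -49 -1
-8     → 60 -49 -1 -8

[60, -49, -1, -8]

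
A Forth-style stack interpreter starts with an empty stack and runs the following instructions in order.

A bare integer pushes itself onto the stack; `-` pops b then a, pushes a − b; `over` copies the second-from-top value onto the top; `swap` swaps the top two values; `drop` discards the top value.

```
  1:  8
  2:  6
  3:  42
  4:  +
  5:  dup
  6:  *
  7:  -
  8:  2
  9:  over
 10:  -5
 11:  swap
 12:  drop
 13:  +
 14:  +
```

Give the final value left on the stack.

8     [8]
6     [8, 6]
42    [8, 6, 42]
+     [8, 48]
dup   [8, 48, 48]
*     [8, 2304]
-     [-2296]
2     [-2296, 2]
over  [-2296, 2, -2296]
-5    [-2296, 2, -2296, -5]
swap  [-2296, 2, -5, -2296]
drop  [-2296, 2, -5]
+     [-2296, -3]
+     [-2299]

-2299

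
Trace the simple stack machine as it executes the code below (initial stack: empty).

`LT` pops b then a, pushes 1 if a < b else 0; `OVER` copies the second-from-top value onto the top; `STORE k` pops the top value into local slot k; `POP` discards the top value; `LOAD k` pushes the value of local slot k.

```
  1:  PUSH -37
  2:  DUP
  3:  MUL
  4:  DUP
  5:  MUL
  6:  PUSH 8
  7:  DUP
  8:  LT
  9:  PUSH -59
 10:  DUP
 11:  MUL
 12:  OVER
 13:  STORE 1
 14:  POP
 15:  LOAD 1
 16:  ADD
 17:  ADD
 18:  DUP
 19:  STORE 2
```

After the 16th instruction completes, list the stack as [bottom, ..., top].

PUSH -37 → -37
DUP      → -37 -37
MUL      → 1369
DUP      → 1369 1369
MUL      → 1874161
PUSH 8   → 1874161 8
DUP      → 1874161 8 8
LT       → 1874161 0
PUSH -59 → 1874161 0 -59
DUP      → 1874161 0 -59 -59
MUL      → 1874161 0 3481
OVER     → 1874161 0 3481 0
STORE 1  → 1874161 0 3481
POP      → 1874161 0
LOAD 1   → 1874161 0 0
ADD      → 1874161 0

[1874161, 0]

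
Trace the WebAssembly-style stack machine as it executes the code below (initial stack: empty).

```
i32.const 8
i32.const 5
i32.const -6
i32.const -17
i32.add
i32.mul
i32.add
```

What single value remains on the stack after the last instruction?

i32.const 8   -> 8
i32.const 5   -> 8 5
i32.const -6  -> 8 5 -6
i32.const -17 -> 8 5 -6 -17
i32.add       -> 8 5 -23
i32.mul       -> 8 -115
i32.add       -> -107

-107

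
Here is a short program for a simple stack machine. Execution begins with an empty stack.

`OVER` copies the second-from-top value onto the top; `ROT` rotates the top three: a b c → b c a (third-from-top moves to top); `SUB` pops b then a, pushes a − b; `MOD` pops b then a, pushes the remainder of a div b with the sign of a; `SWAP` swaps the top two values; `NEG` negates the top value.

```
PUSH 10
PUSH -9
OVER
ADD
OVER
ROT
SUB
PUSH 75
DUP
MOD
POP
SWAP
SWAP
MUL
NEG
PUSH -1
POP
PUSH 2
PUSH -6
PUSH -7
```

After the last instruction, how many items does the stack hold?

4

PUSH 10  [10]
PUSH -9  [10, -9]
OVER     [10, -9, 10]
ADD      [10, 1]
OVER     [10, 1, 10]
ROT      [1, 10, 10]
SUB      [1, 0]
PUSH 75  [1, 0, 75]
DUP      [1, 0, 75, 75]
MOD      [1, 0, 0]
POP      [1, 0]
SWAP     [0, 1]
SWAP     [1, 0]
MUL      [0]
NEG      [0]
PUSH -1  [0, -1]
POP      [0]
PUSH 2   [0, 2]
PUSH -6  [0, 2, -6]
PUSH -7  [0, 2, -6, -7]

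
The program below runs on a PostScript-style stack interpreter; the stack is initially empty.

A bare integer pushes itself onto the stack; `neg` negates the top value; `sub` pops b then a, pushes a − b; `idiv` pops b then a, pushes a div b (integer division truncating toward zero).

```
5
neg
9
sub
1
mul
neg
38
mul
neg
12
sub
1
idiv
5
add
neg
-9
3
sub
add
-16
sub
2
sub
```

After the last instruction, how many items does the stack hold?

1

5    -> 5
neg  -> -5
9    -> -5 9
sub  -> -14
1    -> -14 1
mul  -> -14
neg  -> 14
38   -> 14 38
mul  -> 532
neg  -> -532
12   -> -532 12
sub  -> -544
1    -> -544 1
idiv -> -544
5    -> -544 5
add  -> -539
neg  -> 539
-9   -> 539 -9
3    -> 539 -9 3
sub  -> 539 -12
add  -> 527
-16  -> 527 -16
sub  -> 543
2    -> 543 2
sub  -> 541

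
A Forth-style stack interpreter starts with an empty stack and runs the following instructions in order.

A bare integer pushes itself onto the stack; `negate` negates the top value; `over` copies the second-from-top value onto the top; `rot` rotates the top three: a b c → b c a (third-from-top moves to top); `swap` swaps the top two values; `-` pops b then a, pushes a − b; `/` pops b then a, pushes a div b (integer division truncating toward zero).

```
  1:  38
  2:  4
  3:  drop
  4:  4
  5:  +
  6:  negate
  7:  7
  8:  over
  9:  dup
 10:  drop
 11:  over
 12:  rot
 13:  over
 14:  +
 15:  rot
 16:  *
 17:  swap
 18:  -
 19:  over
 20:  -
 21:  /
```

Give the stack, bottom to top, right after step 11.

38     -> [38]
4      -> [38, 4]
drop   -> [38]
4      -> [38, 4]
+      -> [42]
negate -> [-42]
7      -> [-42, 7]
over   -> [-42, 7, -42]
dup    -> [-42, 7, -42, -42]
drop   -> [-42, 7, -42]
over   -> [-42, 7, -42, 7]

[-42, 7, -42, 7]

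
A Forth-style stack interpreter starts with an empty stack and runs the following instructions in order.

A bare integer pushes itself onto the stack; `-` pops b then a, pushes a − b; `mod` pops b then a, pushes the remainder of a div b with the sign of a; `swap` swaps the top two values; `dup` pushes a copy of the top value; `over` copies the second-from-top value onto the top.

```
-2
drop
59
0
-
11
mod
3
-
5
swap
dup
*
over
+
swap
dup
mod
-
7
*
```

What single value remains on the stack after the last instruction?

42

-2   → [-2]
drop → []
59   → [59]
0    → [59, 0]
-    → [59]
11   → [59, 11]
mod  → [4]
3    → [4, 3]
-    → [1]
5    → [1, 5]
swap → [5, 1]
dup  → [5, 1, 1]
*    → [5, 1]
over → [5, 1, 5]
+    → [5, 6]
swap → [6, 5]
dup  → [6, 5, 5]
mod  → [6, 0]
-    → [6]
7    → [6, 7]
*    → [42]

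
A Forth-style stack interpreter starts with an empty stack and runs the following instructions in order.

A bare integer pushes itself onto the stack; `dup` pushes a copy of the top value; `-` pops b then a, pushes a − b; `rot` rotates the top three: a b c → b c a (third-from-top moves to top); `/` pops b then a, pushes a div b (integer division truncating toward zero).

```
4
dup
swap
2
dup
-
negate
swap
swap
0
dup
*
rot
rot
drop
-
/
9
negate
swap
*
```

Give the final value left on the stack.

4       4
dup     4 4
swap    4 4
2       4 4 2
dup     4 4 2 2
-       4 4 0
negate  4 4 0
swap    4 0 4
swap    4 4 0
0       4 4 0 0
dup     4 4 0 0 0
*       4 4 0 0
rot     4 0 0 4
rot     4 0 4 0
drop    4 0 4
-       4 -4
/       -1
9       -1 9
negate  -1 -9
swap    -9 -1
*       9

9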